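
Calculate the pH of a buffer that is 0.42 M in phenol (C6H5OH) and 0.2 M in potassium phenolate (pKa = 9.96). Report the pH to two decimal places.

pH = 9.64

pH = pKa + log([A⁻]/[HA]) = 9.96 + log(0.2/0.42)
pH = 9.96 + (-0.322) = 9.64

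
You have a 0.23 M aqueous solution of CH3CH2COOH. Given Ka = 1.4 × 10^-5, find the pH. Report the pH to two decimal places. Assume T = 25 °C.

pH = 2.75

CH3CH2COOH ⇌ CH3CH2COO- + H+
Let x = [H+] at equilibrium. Ka = x²/(0.23 − x).
Since Ka ≪ C₀, x ≈ √(Ka·C₀) = 1.79 × 10^-3 M.
(x/C₀ = 0.78% < 5%, so the approximation holds.)
pH = −log[H+] = −log(1.79 × 10^-3) = 2.75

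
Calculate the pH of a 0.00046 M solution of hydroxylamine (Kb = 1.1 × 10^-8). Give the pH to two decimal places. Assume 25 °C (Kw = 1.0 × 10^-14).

NH2OH + H2O ⇌ NH3OH+ + OH-
From the ICE table, Kb = x²/(0.00046 − x) = 1.1 × 10^-8.
Neglecting x in the denominator: x = √(1.1 × 10^-8 × 0.00046) = 2.25 × 10^-6 M
Check: 0.49% ionized — well under 5%, approximation valid.
pOH = −log(2.25 × 10^-6) = 5.65; pH = 14.00 − 5.65 = 8.35

pH = 8.35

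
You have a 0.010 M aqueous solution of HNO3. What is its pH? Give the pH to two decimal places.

HNO3 is a strong acid and dissociates completely, so [H+] = 0.010 M.
pH = -log(0.01) = 2.00

pH = 2.00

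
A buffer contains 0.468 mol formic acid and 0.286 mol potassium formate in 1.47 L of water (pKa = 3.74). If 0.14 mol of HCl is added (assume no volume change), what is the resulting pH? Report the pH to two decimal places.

Added H+ converts HCOO- to HCOOH: HCOOH → 0.608 mol, HCOO- → 0.146 mol.
Henderson–Hasselbalch with mole ratio 0.146/0.608: pH = 3.74 + (-0.620)

pH = 3.12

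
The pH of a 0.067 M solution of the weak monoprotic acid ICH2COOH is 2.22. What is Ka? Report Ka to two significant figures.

Ka = 6.0 × 10^-4

[H+] = 10^(-2.22) = 6.03 × 10^-3 M
At equilibrium [HA] = 0.067 − 6.03 × 10^-3 = 6.10 × 10^-2 M
Ka = [H+][A-]/[HA] = (6.03 × 10^-3)² / 6.10 × 10^-2 = 6.0 × 10^-4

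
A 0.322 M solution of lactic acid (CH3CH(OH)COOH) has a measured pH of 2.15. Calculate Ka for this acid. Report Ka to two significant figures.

Ka = 1.6 × 10^-4

[H+] = 10^(-2.15) = 7.08 × 10^-3 M
At equilibrium [HA] = 0.322 − 7.08 × 10^-3 = 3.15 × 10^-1 M
Ka = [H+][A-]/[HA] = (7.08 × 10^-3)² / 3.15 × 10^-1 = 1.6 × 10^-4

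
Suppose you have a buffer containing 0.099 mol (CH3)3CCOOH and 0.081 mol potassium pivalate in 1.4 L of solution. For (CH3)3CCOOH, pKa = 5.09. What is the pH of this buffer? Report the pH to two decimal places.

pH = pKa + log([A⁻]/[HA]) = 5.09 + log(0.081/0.099)
pH = 5.09 + (-0.087) = 5.00

pH = 5.00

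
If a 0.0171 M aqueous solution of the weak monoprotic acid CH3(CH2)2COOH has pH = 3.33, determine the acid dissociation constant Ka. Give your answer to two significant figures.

Ka = 1.3 × 10^-5

[H+] = 10^(-3.33) = 4.68 × 10^-4 M
At equilibrium [HA] = 0.0171 − 4.68 × 10^-4 = 1.66 × 10^-2 M
Ka = [H+][A-]/[HA] = (4.68 × 10^-4)² / 1.66 × 10^-2 = 1.3 × 10^-5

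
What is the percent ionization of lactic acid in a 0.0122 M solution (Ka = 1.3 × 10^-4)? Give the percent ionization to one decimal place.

CH3CH(OH)COOH ⇌ CH3CH(OH)COO- + H+; let x = [H+] at equilibrium.
Solve x² + 0.00013x − 1.59e-06 = 0 → x = 1.20 × 10^-3 M
% ionization = x/C₀ × 100% = 1.20 × 10^-3/0.0122 × 100% = 9.8%

9.8%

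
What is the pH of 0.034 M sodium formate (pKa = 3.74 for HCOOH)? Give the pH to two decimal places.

pH = 8.14

HCOO- is the conjugate base of the weak acid HCOOH.
Ka = 10^(−3.74) = 1.82 × 10^-4
Kb = Kw/Ka = 1.0×10^-14 / 1.82 × 10^-4 = 5.49 × 10^-11
From the ICE table, Kb = x²/(0.034 − x) = 5.49 × 10^-11.
Neglecting x in the denominator: x = √(5.49 × 10^-11 × 0.034) = 1.37 × 10^-6 M
pOH = −log(1.37 × 10^-6) = 5.86; pH = 14.00 − 5.86 = 8.14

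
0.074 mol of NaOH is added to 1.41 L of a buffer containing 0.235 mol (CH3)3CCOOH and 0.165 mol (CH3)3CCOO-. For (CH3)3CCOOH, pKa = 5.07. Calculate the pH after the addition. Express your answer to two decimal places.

OH- converts (CH3)3CCOOH to (CH3)3CCOO-: (CH3)3CCOOH → 0.161 mol, (CH3)3CCOO- → 0.239 mol.
Henderson–Hasselbalch with mole ratio 0.239/0.161: pH = 5.07 + (+0.172)

pH = 5.24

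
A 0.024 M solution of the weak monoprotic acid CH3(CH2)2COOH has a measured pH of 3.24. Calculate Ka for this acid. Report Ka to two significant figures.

[H+] = 10^(-3.24) = 5.75 × 10^-4 M
At equilibrium [HA] = 0.024 − 5.75 × 10^-4 = 2.34 × 10^-2 M
Ka = [H+][A-]/[HA] = (5.75 × 10^-4)² / 2.34 × 10^-2 = 1.4 × 10^-5

Ka = 1.4 × 10^-5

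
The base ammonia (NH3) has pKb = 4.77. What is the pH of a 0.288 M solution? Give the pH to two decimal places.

NH3 + H2O ⇌ NH4+ + OH-
Kb = 10^(−4.77) = 1.70 × 10^-5
Kb = [OH-]²/(0.288 − [OH-]) = 1.70 × 10^-5
Since Kb ≪ C₀, [OH-] ≈ √(Kb·C₀) = 2.21 × 10^-3 M.
pOH = −log(2.21 × 10^-3) = 2.66; pH = 14.00 − 2.66 = 11.34

pH = 11.34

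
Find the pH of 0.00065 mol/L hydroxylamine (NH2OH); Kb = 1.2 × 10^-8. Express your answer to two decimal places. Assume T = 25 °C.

NH2OH + H2O ⇌ NH3OH+ + OH-
From the ICE table, Kb = x²/(0.00065 − x) = 1.2 × 10^-8.
Neglecting x in the denominator: x = √(1.2 × 10^-8 × 0.00065) = 2.79 × 10^-6 M
(x/C₀ = 0.43% < 5%, so the approximation holds.)
pOH = −log(2.79 × 10^-6) = 5.55; pH = 14.00 − 5.55 = 8.45

pH = 8.45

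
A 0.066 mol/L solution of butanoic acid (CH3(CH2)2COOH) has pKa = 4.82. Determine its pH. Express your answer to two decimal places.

pH = 3.00

CH3(CH2)2COOH ⇌ CH3(CH2)2COO- + H+
Ka = 10^(−4.82) = 1.51 × 10^-5
Ka = [H+]²/(0.066 − [H+]) = 1.51 × 10^-5
Neglecting [H+] in the denominator: [H+] = √(1.51 × 10^-5 × 0.066) = 9.98 × 10^-4 M
pH = −log(9.98 × 10^-4) = 3.00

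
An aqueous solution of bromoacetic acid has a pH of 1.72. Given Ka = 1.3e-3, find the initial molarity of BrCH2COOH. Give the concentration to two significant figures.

C₀ = 3.0 × 10^-1 M

[H+] = 10^(-1.72) = 1.91 × 10^-2 M = x
Ka = x²/(C₀ − x) ⇒ C₀ = x + x²/Ka
C₀ = 1.91 × 10^-2 + (1.91 × 10^-2)²/(1.3 × 10^-3) = 3.00 × 10^-1 M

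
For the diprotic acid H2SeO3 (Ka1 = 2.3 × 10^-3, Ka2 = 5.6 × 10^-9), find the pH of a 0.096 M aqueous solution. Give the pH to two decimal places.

pH = 1.86

Since Ka1 ≫ Ka2, the first ionization dominates [H+].
Ka1 = x²/(0.096 − x) = 2.3 × 10^-3
Solving the quadratic: x = (−Ka1 + √(Ka1² + 4·Ka1·C₀))/2 = 1.38 × 10^-2 M
pH = −log(1.38 × 10^-2) = 1.86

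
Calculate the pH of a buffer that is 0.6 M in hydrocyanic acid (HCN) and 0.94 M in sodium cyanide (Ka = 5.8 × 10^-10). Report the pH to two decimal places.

pH = 9.43

pKa = −log(5.8 × 10^-10) = 9.237
Using pH = pKa + log([base]/[acid]) with [base]/[acid] = 0.94/0.6:
pH = 9.237 + (+0.195) = 9.43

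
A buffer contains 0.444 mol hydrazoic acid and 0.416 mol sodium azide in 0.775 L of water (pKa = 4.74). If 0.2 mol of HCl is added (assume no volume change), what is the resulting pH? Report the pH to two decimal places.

After neutralization: n(HN3) = 0.644 mol, n(N3-) = 0.216 mol.
pH = pKa + log(n_N3-/n_HN3) = 4.74 + log(0.216/0.644) = 4.74 + (-0.474)

pH = 4.27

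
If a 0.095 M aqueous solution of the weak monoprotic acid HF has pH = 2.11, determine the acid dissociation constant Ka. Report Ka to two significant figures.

[H+] = 10^(-2.11) = 7.76 × 10^-3 M
At equilibrium [HA] = 0.095 − 7.76 × 10^-3 = 8.72 × 10^-2 M
Ka = [H+][A-]/[HA] = (7.76 × 10^-3)² / 8.72 × 10^-2 = 6.9 × 10^-4

Ka = 6.9 × 10^-4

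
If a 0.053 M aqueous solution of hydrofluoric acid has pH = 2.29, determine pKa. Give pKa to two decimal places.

pKa = 3.26

[H+] = 10^(-2.29) = 5.13 × 10^-3 M
At equilibrium [HA] = 0.053 − 5.13 × 10^-3 = 4.79 × 10^-2 M
Ka = [H+][A-]/[HA] = (5.13 × 10^-3)² / 4.79 × 10^-2 = 5.49 × 10^-4
pKa = -log(5.49 × 10^-4) = 3.26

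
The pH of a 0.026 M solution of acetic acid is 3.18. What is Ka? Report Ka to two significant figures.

[H+] = 10^(-3.18) = 6.61 × 10^-4 M
At equilibrium [HA] = 0.026 − 6.61 × 10^-4 = 2.53 × 10^-2 M
Ka = [H+][A-]/[HA] = (6.61 × 10^-4)² / 2.53 × 10^-2 = 1.7 × 10^-5

Ka = 1.7 × 10^-5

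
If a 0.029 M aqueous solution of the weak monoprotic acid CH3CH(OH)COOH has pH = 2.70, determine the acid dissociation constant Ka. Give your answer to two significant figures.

Ka = 1.5 × 10^-4

[H+] = 10^(-2.70) = 2.00 × 10^-3 M
At equilibrium [HA] = 0.029 − 2.00 × 10^-3 = 2.70 × 10^-2 M
Ka = [H+][A-]/[HA] = (2.00 × 10^-3)² / 2.70 × 10^-2 = 1.5 × 10^-4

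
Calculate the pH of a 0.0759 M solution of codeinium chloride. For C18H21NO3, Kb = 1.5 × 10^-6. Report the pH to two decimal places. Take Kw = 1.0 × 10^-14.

C18H22NO3+ is the conjugate acid of the weak base C18H21NO3.
Ka = Kw/Kb = 1.0×10^-14 / 1.5 × 10^-6 = 6.67 × 10^-9
Ka = [H+]²/(0.0759 − [H+]) = 6.67 × 10^-9
Neglecting [H+] in the denominator: [H+] = √(6.67 × 10^-9 × 0.0759) = 2.25 × 10^-5 M
Check: 0.03% ionized — well under 5%, approximation valid.
pH = −log(2.25 × 10^-5) = 4.65

pH = 4.65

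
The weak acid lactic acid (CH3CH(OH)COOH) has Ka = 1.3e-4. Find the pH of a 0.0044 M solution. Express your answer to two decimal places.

pH = 3.16

CH3CH(OH)COOH ⇌ CH3CH(OH)COO- + H+
Ka = [H+]²/(0.0044 − [H+]) = 1.3 × 10^-4
Here C₀/Ka ≈ 33.8, so the small-[H+] approximation fails. Use the quadratic:
[H+] = (−Ka + √(Ka² + 4·Ka·C₀))/2 = 6.94 × 10^-4 M
pH = −log(6.94 × 10^-4) = 3.16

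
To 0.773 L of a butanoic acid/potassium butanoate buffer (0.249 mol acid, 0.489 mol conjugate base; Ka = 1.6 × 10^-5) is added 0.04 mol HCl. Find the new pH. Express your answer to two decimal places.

pH = 4.99

After neutralization: n(CH3(CH2)2COOH) = 0.289 mol, n(CH3(CH2)2COO-) = 0.449 mol.
pKa = −log(1.6 × 10^-5) = 4.796
pH = pKa + log(n_CH3(CH2)2COO-/n_CH3(CH2)2COOH) = 4.796 + log(0.449/0.289) = 4.796 + (+0.191)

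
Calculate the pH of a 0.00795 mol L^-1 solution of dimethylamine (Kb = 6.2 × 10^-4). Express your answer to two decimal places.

(CH3)2NH + H2O ⇌ (CH3)2NH2+ + OH-
Kb = x²/(0.00795 − x) = 6.2 × 10^-4
Here C₀/Kb ≈ 12.8, so the small-x approximation fails. Use the quadratic:
x = [−0.00062 + √(0.00062² + 1.97e-05)]/2 = 1.93 × 10^-3 M
pOH = 2.71, so pH = 14.00 − pOH = 11.29

pH = 11.29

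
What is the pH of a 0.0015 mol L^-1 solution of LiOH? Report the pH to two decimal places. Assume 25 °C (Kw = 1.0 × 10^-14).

pH = 11.18

LiOH is a strong base; [OH-] = 0.0015 M.
pOH = -log(0.0015) = 2.82
pH = 14.00 - 2.82 = 11.18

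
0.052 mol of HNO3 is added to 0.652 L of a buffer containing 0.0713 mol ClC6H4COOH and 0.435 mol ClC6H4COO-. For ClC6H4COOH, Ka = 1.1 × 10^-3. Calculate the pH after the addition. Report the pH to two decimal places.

Added H+ converts ClC6H4COO- to ClC6H4COOH: ClC6H4COOH → 0.123 mol, ClC6H4COO- → 0.383 mol.
pKa = −log(1.1 × 10^-3) = 2.959
Henderson–Hasselbalch with mole ratio 0.383/0.123: pH = 2.959 + (+0.493)

pH = 3.45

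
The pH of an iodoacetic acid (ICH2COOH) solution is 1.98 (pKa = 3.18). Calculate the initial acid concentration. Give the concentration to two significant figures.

C₀ = 1.8 × 10^-1 M

[H+] = 10^(-1.98) = 1.05 × 10^-2 M = x
Ka = 10^(−3.18) = 6.61 × 10^-4
Ka = x²/(C₀ − x) ⇒ C₀ = x + x²/Ka
C₀ = 1.05 × 10^-2 + (1.05 × 10^-2)²/(6.61 × 10^-4) = 1.77 × 10^-1 M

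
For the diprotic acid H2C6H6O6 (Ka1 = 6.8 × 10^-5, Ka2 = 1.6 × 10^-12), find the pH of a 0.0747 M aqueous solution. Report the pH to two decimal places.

pH = 2.65

Since Ka1 ≫ Ka2, the first ionization dominates [H+].
Ka1 = x²/(0.0747 − x) = 6.8 × 10^-5
x ≈ √(6.8 × 10^-5 × 0.0747) = 2.25 × 10^-3 M
pH = −log(2.25 × 10^-3) = 2.65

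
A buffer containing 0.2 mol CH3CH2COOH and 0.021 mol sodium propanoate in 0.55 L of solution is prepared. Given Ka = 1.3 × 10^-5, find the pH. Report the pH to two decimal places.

pH = 3.91

pKa = −log(1.3 × 10^-5) = 4.886
Henderson–Hasselbalch: pH = pKa + log([CH3CH2COO-]/[CH3CH2COOH]) = 4.886 + log(0.021/0.2)
pH = 4.886 + (-0.979) = 3.91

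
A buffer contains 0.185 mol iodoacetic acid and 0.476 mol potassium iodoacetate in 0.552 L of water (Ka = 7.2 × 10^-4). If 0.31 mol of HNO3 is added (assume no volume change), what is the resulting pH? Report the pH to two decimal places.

pH = 2.67

Added H+ converts ICH2COO- to ICH2COOH: ICH2COOH → 0.495 mol, ICH2COO- → 0.166 mol.
pKa = −log(7.2 × 10^-4) = 3.143
pH = pKa + log(n_ICH2COO-/n_ICH2COOH) = 3.143 + log(0.166/0.495) = 3.143 + (-0.474)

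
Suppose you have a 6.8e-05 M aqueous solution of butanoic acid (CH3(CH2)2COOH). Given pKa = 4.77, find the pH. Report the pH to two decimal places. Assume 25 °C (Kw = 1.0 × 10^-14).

pH = 4.58

CH3(CH2)2COOH ⇌ CH3(CH2)2COO- + H+
Ka = 10^(−4.77) = 1.70 × 10^-5
From the ICE table, Ka = [H+]²/(6.8e-05 − [H+]) = 1.70 × 10^-5.
[H+] is not negligible relative to C₀; solve [H+]² + 1.7e-05·[H+] − 1.16e-09 = 0.
[H+] = [−1.7e-05 + √(1.7e-05² + 4.62e-09)]/2 = 2.65 × 10^-5 M
pH = −log(2.65 × 10^-5) = 4.58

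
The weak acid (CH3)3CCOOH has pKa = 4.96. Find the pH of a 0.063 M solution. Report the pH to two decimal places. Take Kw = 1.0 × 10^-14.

(CH3)3CCOOH ⇌ (CH3)3CCOO- + H+
Ka = 10^(−4.96) = 1.10 × 10^-5
Ka = x²/(0.063 − x) = 1.10 × 10^-5
Neglecting x in the denominator: x = √(1.10 × 10^-5 × 0.063) = 8.32 × 10^-4 M
Check: 1.3% ionized — well under 5%, approximation valid.
pH = −log(8.32 × 10^-4) = 3.08

pH = 3.08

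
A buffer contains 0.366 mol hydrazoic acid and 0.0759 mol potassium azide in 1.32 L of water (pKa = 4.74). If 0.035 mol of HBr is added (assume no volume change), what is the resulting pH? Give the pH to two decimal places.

pH = 3.75

After neutralization: n(HN3) = 0.401 mol, n(N3-) = 0.0409 mol.
Henderson–Hasselbalch with mole ratio 0.0409/0.401: pH = 4.74 + (-0.991)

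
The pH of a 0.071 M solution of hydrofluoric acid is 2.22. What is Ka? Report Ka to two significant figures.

[H+] = 10^(-2.22) = 6.03 × 10^-3 M
At equilibrium [HA] = 0.071 − 6.03 × 10^-3 = 6.50 × 10^-2 M
Ka = [H+][A-]/[HA] = (6.03 × 10^-3)² / 6.50 × 10^-2 = 5.6 × 10^-4

Ka = 5.6 × 10^-4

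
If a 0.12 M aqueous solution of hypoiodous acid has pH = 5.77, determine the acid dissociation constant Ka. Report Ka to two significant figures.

Ka = 2.4 × 10^-11

[H+] = 10^(-5.77) = 1.70 × 10^-6 M
At equilibrium [HA] = 0.12 − 1.70 × 10^-6 = 1.20 × 10^-1 M
Ka = [H+][A-]/[HA] = (1.70 × 10^-6)² / 1.20 × 10^-1 = 2.4 × 10^-11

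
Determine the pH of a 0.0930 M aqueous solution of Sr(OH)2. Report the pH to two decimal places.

pH = 13.27

Sr(OH)2 is a strong base (each formula unit releases 2 OH-); [OH-] = 0.186 M.
pOH = -log(0.186) = 0.73
pH = 14.00 - 0.73 = 13.27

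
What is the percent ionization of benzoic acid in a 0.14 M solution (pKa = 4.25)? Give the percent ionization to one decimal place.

2.0%

C6H5COOH ⇌ C6H5COO- + H+; let x = [H+] at equilibrium.
Ka = 10^(−4.25) = 5.62 × 10^-5
x ≈ √(Ka·C₀) = √(5.62 × 10^-5 × 0.14) = 2.80 × 10^-3 M
% ionization = x/C₀ × 100% = 2.80 × 10^-3/0.14 × 100% = 2.0%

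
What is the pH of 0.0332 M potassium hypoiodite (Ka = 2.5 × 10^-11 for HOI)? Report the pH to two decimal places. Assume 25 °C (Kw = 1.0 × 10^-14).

pH = 11.54

OI- is the conjugate base of the weak acid HOI.
Kb = Kw/Ka = 1.0×10^-14 / 2.5 × 10^-11 = 4.00 × 10^-4
Let x = [OH-] at equilibrium. Kb = x²/(0.0332 − x).
Here C₀/Kb ≈ 83, so the small-x approximation fails. Use the quadratic:
x = [−0.0004 + √(0.0004² + 5.31e-05)]/2 = 3.45 × 10^-3 M
pOH = −log(3.45 × 10^-3) = 2.46; pH = 14.00 − 2.46 = 11.54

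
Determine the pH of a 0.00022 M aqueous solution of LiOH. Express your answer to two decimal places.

pH = 10.34

LiOH is a strong base; [OH-] = 0.00022 M.
pOH = -log(0.00022) = 3.66
pH = 14.00 - 3.66 = 10.34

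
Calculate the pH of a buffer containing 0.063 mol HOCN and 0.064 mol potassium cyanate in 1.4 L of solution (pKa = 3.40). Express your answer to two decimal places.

Using pH = pKa + log([base]/[acid]) with [base]/[acid] = 0.064/0.063:
pH = 3.40 + (+0.007) = 3.41

pH = 3.41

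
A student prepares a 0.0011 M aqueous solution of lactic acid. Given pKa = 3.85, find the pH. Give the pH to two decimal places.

pH = 3.48

CH3CH(OH)COOH ⇌ CH3CH(OH)COO- + H+
Ka = 10^(−3.85) = 1.41 × 10^-4
From the ICE table, Ka = x²/(0.0011 − x) = 1.41 × 10^-4.
The 5% rule fails; solving x² + Ka·x − Ka·C₀ = 0 exactly:
x = (−Ka + √(Ka² + 4·Ka·C₀))/2 = 3.30 × 10^-4 M
pH = −log[H+] = −log(3.30 × 10^-4) = 3.48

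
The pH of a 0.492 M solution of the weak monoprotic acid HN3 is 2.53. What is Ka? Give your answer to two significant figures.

[H+] = 10^(-2.53) = 2.95 × 10^-3 M
At equilibrium [HA] = 0.492 − 2.95 × 10^-3 = 4.89 × 10^-1 M
Ka = [H+][A-]/[HA] = (2.95 × 10^-3)² / 4.89 × 10^-1 = 1.8 × 10^-5

Ka = 1.8 × 10^-5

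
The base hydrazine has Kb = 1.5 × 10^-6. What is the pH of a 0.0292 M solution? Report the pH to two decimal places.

pH = 10.32

N2H4 + H2O ⇌ N2H5+ + OH-
From the ICE table, Kb = [OH-]²/(0.0292 − [OH-]) = 1.5 × 10^-6.
Assume [OH-] ≪ 0.0292: [OH-] ≈ √(1.5 × 10^-6 × 0.0292) = 2.09 × 10^-4 M
Check: 0.72% ionized — well under 5%, approximation valid.
pOH = 3.68, so pH = 14.00 − pOH = 10.32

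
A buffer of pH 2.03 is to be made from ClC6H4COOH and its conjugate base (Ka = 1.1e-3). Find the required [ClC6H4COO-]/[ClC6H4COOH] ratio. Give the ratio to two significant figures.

ratio = 0.12

pKa = -log(1.1 × 10^-3) = 2.959
pH = pKa + log(r) ⇒ log(r) = 2.03 − 2.959 = -0.929
r = [ClC6H4COO-]/[ClC6H4COOH] = 10^(-0.929) = 0.118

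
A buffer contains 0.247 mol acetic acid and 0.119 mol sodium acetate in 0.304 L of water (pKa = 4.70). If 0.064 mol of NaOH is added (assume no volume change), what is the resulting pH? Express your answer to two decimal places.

OH- converts CH3COOH to CH3COO-: CH3COOH → 0.183 mol, CH3COO- → 0.183 mol.
pH = pKa + log(n_CH3COO-/n_CH3COOH) = 4.70 + log(0.183/0.183) = 4.70 + (+0.000)

pH = 4.70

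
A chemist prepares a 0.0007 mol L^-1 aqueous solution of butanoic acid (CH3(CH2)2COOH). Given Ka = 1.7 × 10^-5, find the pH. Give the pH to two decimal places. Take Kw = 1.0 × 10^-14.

pH = 4.00

CH3(CH2)2COOH ⇌ CH3(CH2)2COO- + H+
Let x = [H+] at equilibrium. Ka = x²/(0.0007 − x).
The 5% rule fails; solving x² + Ka·x − Ka·C₀ = 0 exactly:
x = (−Ka + √(Ka² + 4·Ka·C₀))/2 = 1.01 × 10^-4 M
pH = −log[H+] = −log(1.01 × 10^-4) = 4.00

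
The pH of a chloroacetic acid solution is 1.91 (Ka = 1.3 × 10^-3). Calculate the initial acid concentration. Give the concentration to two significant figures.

[H+] = 10^(-1.91) = 1.23 × 10^-2 M = x
Ka = x²/(C₀ − x) ⇒ C₀ = x + x²/Ka
C₀ = 1.23 × 10^-2 + (1.23 × 10^-2)²/(1.3 × 10^-3) = 1.29 × 10^-1 M

C₀ = 1.3 × 10^-1 M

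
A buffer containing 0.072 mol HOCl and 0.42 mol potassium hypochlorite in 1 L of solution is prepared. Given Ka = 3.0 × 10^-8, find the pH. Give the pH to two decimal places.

pKa = −log(3.0 × 10^-8) = 7.523
pH = pKa + log([A⁻]/[HA]) = 7.523 + log(0.42/0.072)
pH = 7.523 + (+0.766) = 8.29

pH = 8.29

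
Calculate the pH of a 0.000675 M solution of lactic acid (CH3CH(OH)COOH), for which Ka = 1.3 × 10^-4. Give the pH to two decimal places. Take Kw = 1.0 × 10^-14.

pH = 3.62

CH3CH(OH)COOH ⇌ CH3CH(OH)COO- + H+
Ka = [H+]²/(0.000675 − [H+]) = 1.3 × 10^-4
The 5% rule fails; solving [H+]² + Ka·[H+] − Ka·C₀ = 0 exactly:
[H+] = (−Ka + √(Ka² + 4·Ka·C₀))/2 = 2.38 × 10^-4 M
pH = −log[H+] = −log(2.38 × 10^-4) = 3.62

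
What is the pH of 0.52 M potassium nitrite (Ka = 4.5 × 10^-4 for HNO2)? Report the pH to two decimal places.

NO2- is the conjugate base of the weak acid HNO2.
Kb = Kw/Ka = 1.0×10^-14 / 4.5 × 10^-4 = 2.22 × 10^-11
From the ICE table, Kb = [OH-]²/(0.52 − [OH-]) = 2.22 × 10^-11.
Assume [OH-] ≪ 0.52: [OH-] ≈ √(2.22 × 10^-11 × 0.52) = 3.40 × 10^-6 M
pOH = 5.47, so pH = 14.00 − pOH = 8.53

pH = 8.53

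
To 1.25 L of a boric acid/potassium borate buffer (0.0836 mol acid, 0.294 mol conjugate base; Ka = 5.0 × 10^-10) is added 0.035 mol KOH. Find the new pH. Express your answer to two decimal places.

OH- converts B(OH)3 to B(OH)4-: B(OH)3 → 0.0486 mol, B(OH)4- → 0.329 mol.
pKa = −log(5.0 × 10^-10) = 9.301
pH = pKa + log([A⁻]/[HA]) = 9.301 + log(0.329/0.0486) = 9.301 +0.831

pH = 10.13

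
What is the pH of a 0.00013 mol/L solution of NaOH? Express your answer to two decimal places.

NaOH is a strong base; [OH-] = 0.00013 M.
pOH = -log(0.00013) = 3.89
pH = 14.00 - 3.89 = 10.11

pH = 10.11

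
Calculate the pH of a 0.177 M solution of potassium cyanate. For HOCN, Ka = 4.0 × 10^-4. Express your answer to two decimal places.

pH = 8.32

OCN- is the conjugate base of the weak acid HOCN.
Kb = Kw/Ka = 1.0×10^-14 / 4.0 × 10^-4 = 2.50 × 10^-11
From the ICE table, Kb = [OH-]²/(0.177 − [OH-]) = 2.50 × 10^-11.
Since Kb ≪ C₀, [OH-] ≈ √(Kb·C₀) = 2.10 × 10^-6 M.
Check: 0.0012% ionized — well under 5%, approximation valid.
pOH = 5.68, so pH = 14.00 − pOH = 8.32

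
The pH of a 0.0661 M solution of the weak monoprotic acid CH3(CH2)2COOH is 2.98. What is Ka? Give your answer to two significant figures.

Ka = 1.7 × 10^-5

[H+] = 10^(-2.98) = 1.05 × 10^-3 M
At equilibrium [HA] = 0.0661 − 1.05 × 10^-3 = 6.51 × 10^-2 M
Ka = [H+][A-]/[HA] = (1.05 × 10^-3)² / 6.51 × 10^-2 = 1.7 × 10^-5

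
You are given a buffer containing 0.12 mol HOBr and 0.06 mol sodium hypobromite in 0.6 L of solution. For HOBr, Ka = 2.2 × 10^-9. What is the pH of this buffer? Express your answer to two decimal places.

pH = 8.36

pKa = −log(2.2 × 10^-9) = 8.658
Henderson–Hasselbalch: pH = pKa + log([OBr-]/[HOBr]) = 8.658 + log(0.06/0.12)
pH = 8.658 + (-0.301) = 8.36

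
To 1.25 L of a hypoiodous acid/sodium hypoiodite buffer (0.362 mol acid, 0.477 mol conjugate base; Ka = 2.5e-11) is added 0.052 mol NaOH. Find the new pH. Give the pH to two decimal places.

OH- converts HOI to OI-: HOI → 0.31 mol, OI- → 0.529 mol.
pKa = −log(2.5 × 10^-11) = 10.602
pH = pKa + log([A⁻]/[HA]) = 10.602 + log(0.529/0.31) = 10.602 +0.232

pH = 10.83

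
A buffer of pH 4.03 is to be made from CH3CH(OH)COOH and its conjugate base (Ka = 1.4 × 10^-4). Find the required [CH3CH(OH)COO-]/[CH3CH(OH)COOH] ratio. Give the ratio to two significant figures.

pKa = -log(1.4 × 10^-4) = 3.854
pH = pKa + log(r) ⇒ log(r) = 4.03 − 3.854 = +0.176
r = [CH3CH(OH)COO-]/[CH3CH(OH)COOH] = 10^(+0.176) = 1.5

ratio = 1.5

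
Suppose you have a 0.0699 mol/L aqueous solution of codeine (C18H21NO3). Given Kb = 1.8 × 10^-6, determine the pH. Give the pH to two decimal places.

C18H21NO3 + H2O ⇌ C18H22NO3+ + OH-
From the ICE table, Kb = x²/(0.0699 − x) = 1.8 × 10^-6.
Since Kb ≪ C₀, x ≈ √(Kb·C₀) = 3.55 × 10^-4 M.
(x/C₀ = 0.51% < 5%, so the approximation holds.)
pOH = 3.45, so pH = 14.00 − pOH = 10.55

pH = 10.55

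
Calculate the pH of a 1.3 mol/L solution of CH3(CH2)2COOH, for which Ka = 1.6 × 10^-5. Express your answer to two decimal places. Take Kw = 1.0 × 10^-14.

pH = 2.34

CH3(CH2)2COOH ⇌ CH3(CH2)2COO- + H+
Ka = [H+]²/(1.3 − [H+]) = 1.6 × 10^-5
Neglecting [H+] in the denominator: [H+] = √(1.6 × 10^-5 × 1.3) = 4.56 × 10^-3 M
Check: 0.35% ionized — well under 5%, approximation valid.
pH = −log(4.56 × 10^-3) = 2.34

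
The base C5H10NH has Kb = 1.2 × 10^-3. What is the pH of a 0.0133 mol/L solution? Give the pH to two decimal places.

C5H10NH + H2O ⇌ C5H10NH2+ + OH-
Let x = [OH-] at equilibrium. Kb = x²/(0.0133 − x).
The 5% rule fails; solving x² + Kb·x − Kb·C₀ = 0 exactly:
x = [−0.0012 + √(0.0012² + 6.38e-05)]/2 = 3.44 × 10^-3 M
pOH = 2.46, so pH = 14.00 − pOH = 11.54

pH = 11.54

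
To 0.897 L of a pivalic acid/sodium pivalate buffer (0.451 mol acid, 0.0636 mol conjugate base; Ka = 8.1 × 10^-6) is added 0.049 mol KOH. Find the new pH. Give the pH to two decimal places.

OH- converts (CH3)3CCOOH to (CH3)3CCOO-: (CH3)3CCOOH → 0.402 mol, (CH3)3CCOO- → 0.113 mol.
pKa = −log(8.1 × 10^-6) = 5.092
pH = pKa + log(n_(CH3)3CCOO-/n_(CH3)3CCOOH) = 5.092 + log(0.113/0.402) = 5.092 + (-0.551)

pH = 4.54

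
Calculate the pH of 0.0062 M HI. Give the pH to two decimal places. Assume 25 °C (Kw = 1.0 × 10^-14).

pH = 2.21

HI is a strong acid and dissociates completely, so [H+] = 0.0062 M.
pH = -log(0.0062) = 2.21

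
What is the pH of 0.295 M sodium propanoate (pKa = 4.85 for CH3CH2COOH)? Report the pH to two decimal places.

CH3CH2COO- is the conjugate base of the weak acid CH3CH2COOH.
Ka = 10^(−4.85) = 1.41 × 10^-5
Kb = Kw/Ka = 1.0×10^-14 / 1.41 × 10^-5 = 7.09 × 10^-10
Kb = [OH-]²/(0.295 − [OH-]) = 7.09 × 10^-10
Assume [OH-] ≪ 0.295: [OH-] ≈ √(7.09 × 10^-10 × 0.295) = 1.45 × 10^-5 M
pOH = −log(1.45 × 10^-5) = 4.84; pH = 14.00 − 4.84 = 9.16

pH = 9.16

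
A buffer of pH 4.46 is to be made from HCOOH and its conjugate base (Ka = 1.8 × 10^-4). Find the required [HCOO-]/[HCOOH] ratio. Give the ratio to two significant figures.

ratio = 5.2

pKa = -log(1.8 × 10^-4) = 3.745
pH = pKa + log(r) ⇒ log(r) = 4.46 − 3.745 = +0.715
r = [HCOO-]/[HCOOH] = 10^(+0.715) = 5.19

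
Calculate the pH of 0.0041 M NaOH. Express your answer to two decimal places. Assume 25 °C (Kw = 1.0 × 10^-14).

NaOH is a strong base; [OH-] = 0.0041 M.
pOH = -log(0.0041) = 2.39
pH = 14.00 - 2.39 = 11.61

pH = 11.61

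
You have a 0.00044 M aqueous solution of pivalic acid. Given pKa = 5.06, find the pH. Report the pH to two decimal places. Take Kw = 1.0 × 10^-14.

(CH3)3CCOOH ⇌ (CH3)3CCOO- + H+
Ka = 10^(−5.06) = 8.71 × 10^-6
From the ICE table, Ka = [H+]²/(0.00044 − [H+]) = 8.71 × 10^-6.
The 5% rule fails; solving [H+]² + Ka·[H+] − Ka·C₀ = 0 exactly:
[H+] = (−Ka + √(Ka² + 4·Ka·C₀))/2 = 5.77 × 10^-5 M
pH = −log[H+] = −log(5.77 × 10^-5) = 4.24

pH = 4.24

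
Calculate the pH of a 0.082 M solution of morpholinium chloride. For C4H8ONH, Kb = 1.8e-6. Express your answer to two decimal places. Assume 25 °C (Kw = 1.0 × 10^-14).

C4H8ONH2+ is the conjugate acid of the weak base C4H8ONH.
Ka = Kw/Kb = 1.0×10^-14 / 1.8 × 10^-6 = 5.56 × 10^-9
Ka = [H+]²/(0.082 − [H+]) = 5.56 × 10^-9
Assume [H+] ≪ 0.082: [H+] ≈ √(5.56 × 10^-9 × 0.082) = 2.14 × 10^-5 M
Check: 0.026% ionized — well under 5%, approximation valid.
pH = −log(2.14 × 10^-5) = 4.67

pH = 4.67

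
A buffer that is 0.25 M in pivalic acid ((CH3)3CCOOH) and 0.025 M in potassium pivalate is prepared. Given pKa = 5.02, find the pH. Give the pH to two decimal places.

pH = 4.02

pH = pKa + log([A⁻]/[HA]) = 5.02 + log(0.025/0.25)
pH = 5.02 + (-1.000) = 4.02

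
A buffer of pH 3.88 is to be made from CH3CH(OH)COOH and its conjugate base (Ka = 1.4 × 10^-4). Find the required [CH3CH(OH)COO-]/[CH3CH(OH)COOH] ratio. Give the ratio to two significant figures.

pKa = -log(1.4 × 10^-4) = 3.854
pH = pKa + log(r) ⇒ log(r) = 3.88 − 3.854 = +0.026
r = [CH3CH(OH)COO-]/[CH3CH(OH)COOH] = 10^(+0.026) = 1.06

ratio = 1.1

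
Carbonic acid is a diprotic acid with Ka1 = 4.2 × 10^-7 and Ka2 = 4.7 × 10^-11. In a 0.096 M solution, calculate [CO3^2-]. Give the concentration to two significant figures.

4.7 × 10^-11 M

First ionization gives [H+] ≈ [HCO3-] = 2.01 × 10^-4 M.
Second step: Ka2 = [H+][CO3^2-]/[HCO3-] ≈ [CO3^2-] (since [H+] ≈ [HCO3-]).
So [CO3^2-] ≈ Ka2.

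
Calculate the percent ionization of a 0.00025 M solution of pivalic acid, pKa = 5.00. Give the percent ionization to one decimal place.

18.1%

(CH3)3CCOOH ⇌ (CH3)3CCOO- + H+; let x = [H+] at equilibrium.
Ka = 10^(−5.00) = 1.00 × 10^-5
Solve x² + 1e-05x − 2.5e-09 = 0 → x = 4.52 × 10^-5 M
Fraction ionized = 4.52 × 10^-5 / 0.00025 = 0.1808 → 18.1%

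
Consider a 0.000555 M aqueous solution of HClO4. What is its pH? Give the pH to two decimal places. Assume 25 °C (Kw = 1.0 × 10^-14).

HClO4 is a strong acid and dissociates completely, so [H+] = 0.000555 M.
pH = -log(0.000555) = 3.26

pH = 3.26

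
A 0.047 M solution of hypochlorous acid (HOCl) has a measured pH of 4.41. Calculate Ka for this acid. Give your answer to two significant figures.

[H+] = 10^(-4.41) = 3.89 × 10^-5 M
At equilibrium [HA] = 0.047 − 3.89 × 10^-5 = 4.70 × 10^-2 M
Ka = [H+][A-]/[HA] = (3.89 × 10^-5)² / 4.70 × 10^-2 = 3.2 × 10^-8

Ka = 3.2 × 10^-8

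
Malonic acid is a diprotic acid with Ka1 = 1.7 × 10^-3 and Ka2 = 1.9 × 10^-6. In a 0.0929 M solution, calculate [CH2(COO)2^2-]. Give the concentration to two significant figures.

1.9 × 10^-6 M

First ionization gives [H+] ≈ [CH2(COOH)COO-] = 1.17 × 10^-2 M.
Second step: Ka2 = [H+][CH2(COO)2^2-]/[CH2(COOH)COO-] ≈ [CH2(COO)2^2-] (since [H+] ≈ [CH2(COOH)COO-]).
So [CH2(COO)2^2-] ≈ Ka2.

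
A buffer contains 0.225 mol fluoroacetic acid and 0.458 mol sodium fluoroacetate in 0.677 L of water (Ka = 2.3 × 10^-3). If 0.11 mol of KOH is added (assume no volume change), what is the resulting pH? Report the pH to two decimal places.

pH = 3.33

After neutralization: n(FCH2COOH) = 0.115 mol, n(FCH2COO-) = 0.568 mol.
pKa = −log(2.3 × 10^-3) = 2.638
Henderson–Hasselbalch with mole ratio 0.568/0.115: pH = 2.638 + (+0.694)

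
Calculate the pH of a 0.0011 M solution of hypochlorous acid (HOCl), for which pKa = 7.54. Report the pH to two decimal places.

HOCl ⇌ OCl- + H+
Ka = 10^(−7.54) = 2.88 × 10^-8
From the ICE table, Ka = [H+]²/(0.0011 − [H+]) = 2.88 × 10^-8.
Since Ka ≪ C₀, [H+] ≈ √(Ka·C₀) = 5.63 × 10^-6 M.
([H+]/C₀ = 0.51% < 5%, so the approximation holds.)
pH = −log[H+] = −log(5.63 × 10^-6) = 5.25

pH = 5.25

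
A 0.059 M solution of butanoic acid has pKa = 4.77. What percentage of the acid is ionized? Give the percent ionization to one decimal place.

1.7%

CH3(CH2)2COOH ⇌ CH3(CH2)2COO- + H+; let x = [H+] at equilibrium.
Ka = 10^(−4.77) = 1.70 × 10^-5
x ≈ √(Ka·C₀) = √(1.70 × 10^-5 × 0.059) = 1.00 × 10^-3 M
Fraction ionized = 1.00 × 10^-3 / 0.059 = 0.0169 → 1.7%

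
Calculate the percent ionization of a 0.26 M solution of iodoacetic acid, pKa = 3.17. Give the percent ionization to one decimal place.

5.0%

ICH2COOH ⇌ ICH2COO- + H+; let x = [H+] at equilibrium.
Ka = 10^(−3.17) = 6.76 × 10^-4
Ka = x²/(C₀ − x); solving the quadratic gives x = 1.29 × 10^-2 M.
% ionization = x/C₀ × 100% = 1.29 × 10^-2/0.26 × 100% = 5.0%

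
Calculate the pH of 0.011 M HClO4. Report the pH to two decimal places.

HClO4 is a strong acid and dissociates completely, so [H+] = 0.011 M.
pH = -log(0.011) = 1.96

pH = 1.96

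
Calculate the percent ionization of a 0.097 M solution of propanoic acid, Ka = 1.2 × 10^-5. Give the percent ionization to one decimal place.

CH3CH2COOH ⇌ CH3CH2COO- + H+; let x = [H+] at equilibrium.
x ≈ √(Ka·C₀) = √(1.2 × 10^-5 × 0.097) = 1.08 × 10^-3 M
Fraction ionized = 1.08 × 10^-3 / 0.097 = 0.0111 → 1.1%

1.1%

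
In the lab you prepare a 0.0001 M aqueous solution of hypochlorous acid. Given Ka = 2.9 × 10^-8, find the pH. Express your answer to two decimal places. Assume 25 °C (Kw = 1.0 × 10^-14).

pH = 5.77

HOCl ⇌ OCl- + H+
Ka = [H+]²/(0.0001 − [H+]) = 2.9 × 10^-8
Assume [H+] ≪ 0.0001: [H+] ≈ √(2.9 × 10^-8 × 0.0001) = 1.70 × 10^-6 M
pH = −log(1.70 × 10^-6) = 5.77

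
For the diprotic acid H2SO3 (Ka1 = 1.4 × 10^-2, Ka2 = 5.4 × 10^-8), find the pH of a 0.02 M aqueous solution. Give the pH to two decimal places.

pH = 1.95

Since Ka1 ≫ Ka2, the first ionization dominates [H+].
Ka1 = x²/(0.02 − x) = 1.4 × 10^-2
Solving the quadratic: x = (−Ka1 + √(Ka1² + 4·Ka1·C₀))/2 = 1.11 × 10^-2 M
pH = −log(1.11 × 10^-2) = 1.95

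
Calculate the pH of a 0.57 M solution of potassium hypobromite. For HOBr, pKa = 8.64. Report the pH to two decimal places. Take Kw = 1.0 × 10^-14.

OBr- is the conjugate base of the weak acid HOBr.
Ka = 10^(−8.64) = 2.29 × 10^-9
Kb = Kw/Ka = 1.0×10^-14 / 2.29 × 10^-9 = 4.37 × 10^-6
Kb = x²/(0.57 − x) = 4.37 × 10^-6
Since Kb ≪ C₀, x ≈ √(Kb·C₀) = 1.58 × 10^-3 M.
Check: 0.28% ionized — well under 5%, approximation valid.
pOH = 2.80, so pH = 14.00 − pOH = 11.20

pH = 11.20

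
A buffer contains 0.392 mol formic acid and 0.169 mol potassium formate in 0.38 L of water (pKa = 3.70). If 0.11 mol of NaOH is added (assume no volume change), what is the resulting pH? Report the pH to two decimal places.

pH = 3.70

After neutralization: n(HCOOH) = 0.282 mol, n(HCOO-) = 0.279 mol.
pH = pKa + log(n_HCOO-/n_HCOOH) = 3.70 + log(0.279/0.282) = 3.70 + (-0.005)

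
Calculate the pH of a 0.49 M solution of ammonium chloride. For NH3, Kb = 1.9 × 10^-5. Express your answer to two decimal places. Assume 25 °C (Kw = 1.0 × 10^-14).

NH4+ is the conjugate acid of the weak base NH3.
Ka = Kw/Kb = 1.0×10^-14 / 1.9 × 10^-5 = 5.26 × 10^-10
Ka = [H+]²/(0.49 − [H+]) = 5.26 × 10^-10
Neglecting [H+] in the denominator: [H+] = √(5.26 × 10^-10 × 0.49) = 1.61 × 10^-5 M
pH = −log(1.61 × 10^-5) = 4.79

pH = 4.79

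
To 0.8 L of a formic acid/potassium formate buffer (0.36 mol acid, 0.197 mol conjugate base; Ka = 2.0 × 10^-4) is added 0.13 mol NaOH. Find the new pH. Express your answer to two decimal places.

pH = 3.85

After neutralization: n(HCOOH) = 0.23 mol, n(HCOO-) = 0.327 mol.
pKa = −log(2.0 × 10^-4) = 3.699
Henderson–Hasselbalch with mole ratio 0.327/0.23: pH = 3.699 + (+0.153)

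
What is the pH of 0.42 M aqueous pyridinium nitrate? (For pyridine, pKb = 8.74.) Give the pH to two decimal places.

pH = 2.82

C5H5NH+ is the conjugate acid of the weak base C5H5N.
Kb = 10^(−8.74) = 1.82 × 10^-9
Ka = Kw/Kb = 1.0×10^-14 / 1.82 × 10^-9 = 5.49 × 10^-6
Ka = [H+]²/(0.42 − [H+]) = 5.49 × 10^-6
Since Ka ≪ C₀, [H+] ≈ √(Ka·C₀) = 1.52 × 10^-3 M.
([H+]/C₀ = 0.36% < 5%, so the approximation holds.)
pH = −log(1.52 × 10^-3) = 2.82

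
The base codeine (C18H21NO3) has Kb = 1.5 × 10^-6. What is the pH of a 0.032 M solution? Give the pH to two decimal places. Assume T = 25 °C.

pH = 10.34

C18H21NO3 + H2O ⇌ C18H22NO3+ + OH-
From the ICE table, Kb = [OH-]²/(0.032 − [OH-]) = 1.5 × 10^-6.
Neglecting [OH-] in the denominator: [OH-] = √(1.5 × 10^-6 × 0.032) = 2.19 × 10^-4 M
([OH-]/C₀ = 0.68% < 5%, so the approximation holds.)
pOH = −log(2.19 × 10^-4) = 3.66; pH = 14.00 − 3.66 = 10.34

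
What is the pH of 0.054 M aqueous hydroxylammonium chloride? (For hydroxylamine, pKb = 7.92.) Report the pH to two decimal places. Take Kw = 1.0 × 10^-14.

NH3OH+ is the conjugate acid of the weak base NH2OH.
Kb = 10^(−7.92) = 1.20 × 10^-8
Ka = Kw/Kb = 1.0×10^-14 / 1.20 × 10^-8 = 8.33 × 10^-7
From the ICE table, Ka = x²/(0.054 − x) = 8.33 × 10^-7.
Since Ka ≪ C₀, x ≈ √(Ka·C₀) = 2.12 × 10^-4 M.
Check: 0.39% ionized — well under 5%, approximation valid.
pH = −log(2.12 × 10^-4) = 3.67

pH = 3.67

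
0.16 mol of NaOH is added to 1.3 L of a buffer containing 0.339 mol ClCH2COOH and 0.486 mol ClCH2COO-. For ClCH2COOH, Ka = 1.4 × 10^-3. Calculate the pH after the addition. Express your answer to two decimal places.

After neutralization: n(ClCH2COOH) = 0.179 mol, n(ClCH2COO-) = 0.646 mol.
pKa = −log(1.4 × 10^-3) = 2.854
pH = pKa + log(n_ClCH2COO-/n_ClCH2COOH) = 2.854 + log(0.646/0.179) = 2.854 + (+0.557)

pH = 3.41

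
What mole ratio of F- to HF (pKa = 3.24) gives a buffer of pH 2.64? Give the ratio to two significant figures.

ratio = 0.25

pH = pKa + log(r) ⇒ log(r) = 2.64 − 3.24 = -0.60
r = [F-]/[HF] = 10^(-0.60) = 0.251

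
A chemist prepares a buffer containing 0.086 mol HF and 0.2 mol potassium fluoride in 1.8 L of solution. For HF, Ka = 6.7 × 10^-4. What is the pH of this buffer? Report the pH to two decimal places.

pH = 3.54

pKa = −log(6.7 × 10^-4) = 3.174
Using pH = pKa + log([base]/[acid]) with [base]/[acid] = 0.2/0.086:
pH = 3.174 + (+0.367) = 3.54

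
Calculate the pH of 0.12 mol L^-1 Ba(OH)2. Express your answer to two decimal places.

pH = 13.38

Ba(OH)2 is a strong base (each formula unit releases 2 OH-); [OH-] = 0.24 M.
pOH = -log(0.24) = 0.62
pH = 14.00 - 0.62 = 13.38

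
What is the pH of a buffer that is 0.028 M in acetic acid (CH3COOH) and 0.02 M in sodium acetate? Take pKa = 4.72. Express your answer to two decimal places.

Henderson–Hasselbalch: pH = pKa + log([CH3COO-]/[CH3COOH]) = 4.72 + log(0.02/0.028)
pH = 4.72 + (-0.146) = 4.57

pH = 4.57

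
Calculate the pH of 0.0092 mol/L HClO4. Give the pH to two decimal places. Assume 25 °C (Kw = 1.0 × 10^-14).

pH = 2.04

HClO4 is a strong acid and dissociates completely, so [H+] = 0.0092 M.
pH = -log(0.0092) = 2.04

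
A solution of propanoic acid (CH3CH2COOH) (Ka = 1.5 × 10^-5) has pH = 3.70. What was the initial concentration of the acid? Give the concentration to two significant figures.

[H+] = 10^(-3.70) = 2.00 × 10^-4 M = x
Ka = x²/(C₀ − x) ⇒ C₀ = x + x²/Ka
C₀ = 2.00 × 10^-4 + (2.00 × 10^-4)²/(1.5 × 10^-5) = 2.87 × 10^-3 M

C₀ = 2.9 × 10^-3 M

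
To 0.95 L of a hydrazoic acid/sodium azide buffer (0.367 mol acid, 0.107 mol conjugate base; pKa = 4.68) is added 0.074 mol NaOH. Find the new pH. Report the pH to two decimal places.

After neutralization: n(HN3) = 0.293 mol, n(N3-) = 0.181 mol.
Henderson–Hasselbalch with mole ratio 0.181/0.293: pH = 4.68 + (-0.209)

pH = 4.47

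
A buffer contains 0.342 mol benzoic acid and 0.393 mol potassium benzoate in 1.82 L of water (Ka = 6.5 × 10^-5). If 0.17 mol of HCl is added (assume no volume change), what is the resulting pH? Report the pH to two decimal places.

After neutralization: n(C6H5COOH) = 0.512 mol, n(C6H5COO-) = 0.223 mol.
pKa = −log(6.5 × 10^-5) = 4.187
pH = pKa + log([A⁻]/[HA]) = 4.187 + log(0.223/0.512) = 4.187 -0.361

pH = 3.83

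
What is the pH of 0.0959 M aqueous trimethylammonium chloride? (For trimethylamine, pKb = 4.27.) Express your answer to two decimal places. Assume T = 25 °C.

pH = 5.37

(CH3)3NH+ is the conjugate acid of the weak base (CH3)3N.
Kb = 10^(−4.27) = 5.37 × 10^-5
Ka = Kw/Kb = 1.0×10^-14 / 5.37 × 10^-5 = 1.86 × 10^-10
Ka = x²/(0.0959 − x) = 1.86 × 10^-10
Since Ka ≪ C₀, x ≈ √(Ka·C₀) = 4.22 × 10^-6 M.
Check: 0.0044% ionized — well under 5%, approximation valid.
pH = −log(4.22 × 10^-6) = 5.37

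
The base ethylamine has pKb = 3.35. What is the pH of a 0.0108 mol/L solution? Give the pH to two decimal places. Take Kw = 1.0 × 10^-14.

pH = 11.30

C2H5NH2 + H2O ⇌ C2H5NH3+ + OH-
Kb = 10^(−3.35) = 4.47 × 10^-4
Kb = x²/(0.0108 − x) = 4.47 × 10^-4
The 5% rule fails; solving x² + Kb·x − Kb·C₀ = 0 exactly:
x = [−0.000447 + √(0.000447² + 1.93e-05)]/2 = 1.99 × 10^-3 M
pOH = −log(1.99 × 10^-3) = 2.70; pH = 14.00 − 2.70 = 11.30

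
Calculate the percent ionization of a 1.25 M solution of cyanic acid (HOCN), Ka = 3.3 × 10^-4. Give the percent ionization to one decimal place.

HOCN ⇌ OCN- + H+; let x = [H+] at equilibrium.
x ≈ √(Ka·C₀) = √(3.3 × 10^-4 × 1.25) = 2.03 × 10^-2 M
Fraction ionized = 2.03 × 10^-2 / 1.25 = 0.0162 → 1.6%

1.6%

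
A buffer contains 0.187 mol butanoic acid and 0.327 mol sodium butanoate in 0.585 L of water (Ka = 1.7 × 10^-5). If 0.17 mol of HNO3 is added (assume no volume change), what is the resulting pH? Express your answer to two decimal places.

Added H+ converts CH3(CH2)2COO- to CH3(CH2)2COOH: CH3(CH2)2COOH → 0.357 mol, CH3(CH2)2COO- → 0.157 mol.
pKa = −log(1.7 × 10^-5) = 4.770
pH = pKa + log([A⁻]/[HA]) = 4.770 + log(0.157/0.357) = 4.770 -0.357

pH = 4.41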